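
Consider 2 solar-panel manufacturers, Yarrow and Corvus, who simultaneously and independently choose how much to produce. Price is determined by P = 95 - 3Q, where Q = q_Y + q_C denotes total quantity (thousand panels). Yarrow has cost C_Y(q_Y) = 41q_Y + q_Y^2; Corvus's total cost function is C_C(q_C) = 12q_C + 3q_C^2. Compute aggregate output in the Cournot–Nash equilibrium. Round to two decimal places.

10.36

Yarrow's profit: π_Y = (95 - 3Q)q_Y - (41q_Y + q_Y²). Setting ∂π_Y/∂q_Y = 0: 54 - 8q_Y - 3(q_C) = 0.
Corvus's profit: π_C = (95 - 3Q)q_C - (12q_C + 3q_C²). Setting ∂π_C/∂q_C = 0: 83 - 12q_C - 3(q_Y) = 0.
So q_Y = (54 - 3q_C)/8 and q_C = (83 - 3q_Y)/12.
Substituting one into the other gives q_Y = 133/29 and q_C = 502/87.
Total output Q = 133/29 + 502/87 = 901/87.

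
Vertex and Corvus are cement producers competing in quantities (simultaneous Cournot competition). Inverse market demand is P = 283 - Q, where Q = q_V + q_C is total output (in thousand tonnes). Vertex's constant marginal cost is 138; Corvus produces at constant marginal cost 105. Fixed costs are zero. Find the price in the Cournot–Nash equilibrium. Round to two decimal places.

175.33

Vertex's profit: π_V = (283 - Q)q_V - (138q_V). Setting ∂π_V/∂q_V = 0: 145 - 2q_V - (q_C) = 0.
Corvus's profit: π_C = (283 - Q)q_C - (105q_C). Setting ∂π_C/∂q_C = 0: 178 - 2q_C - (q_V) = 0.
So q_V = (145 - q_C)/2 and q_C = (178 - q_V)/2.
Solving the pair: q_V = 112/3, q_C = 211/3.
Total output Q = 323/3, so price P = 283 - 323/3 = 526/3.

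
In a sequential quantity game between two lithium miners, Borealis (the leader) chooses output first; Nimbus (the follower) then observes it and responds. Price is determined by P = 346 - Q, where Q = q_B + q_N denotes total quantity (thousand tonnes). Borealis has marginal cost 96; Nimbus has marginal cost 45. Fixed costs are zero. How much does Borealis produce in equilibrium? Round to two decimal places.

99.50

Solve by backward induction. Given q_B, the follower Nimbus maximises π_N = (346 - q_B - q_N)q_N - 45q_N.
Follower FOC: 301 - q_B - 2q_N = 0, so q_N(q_B) = (301 - q_B)/2.
The leader anticipates this reaction. Substituting into P = 346 - Q gives P = 391/2 - (1/2)q_B, so π_B = (391/2 - (1/2)q_B)q_B - 96q_B.
Maximising: ∂π_B/∂q_B = 199/2 - q_B = 0, giving q_B = 199/2.
Then q_N = (301 - 199/2)/2 = 403/4.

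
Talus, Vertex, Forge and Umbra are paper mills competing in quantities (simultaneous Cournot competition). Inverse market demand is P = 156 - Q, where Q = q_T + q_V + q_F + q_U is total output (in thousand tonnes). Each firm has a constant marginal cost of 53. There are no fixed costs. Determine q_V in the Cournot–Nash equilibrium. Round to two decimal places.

20.60

Each firm earns π_i = (156 - Q)q_i - 53q_i.
Setting ∂π_i/∂q_i = 0 with rivals' quantities fixed: 103 - 2q_i - Σ_{j≠i} q_j = 0.
By symmetry each firm produces the same amount; substituting Σ_{j≠i} q_j = 3q_i yields q_i = 103/5.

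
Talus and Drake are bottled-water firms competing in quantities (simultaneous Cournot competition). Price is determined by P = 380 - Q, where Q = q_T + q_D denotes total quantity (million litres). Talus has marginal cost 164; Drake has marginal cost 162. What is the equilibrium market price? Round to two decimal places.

Talus's profit: π_T = (380 - Q)q_T - (164q_T). Setting ∂π_T/∂q_T = 0: 216 - 2q_T - (q_D) = 0.
Drake's profit: π_D = (380 - Q)q_D - (162q_D). Setting ∂π_D/∂q_D = 0: 218 - 2q_D - (q_T) = 0.
Best responses: q_T = (216 - q_D)/2, q_D = (218 - q_T)/2.
Substituting one into the other gives q_T = 214/3 and q_D = 220/3.
Total output Q = 434/3, so price P = 380 - 434/3 = 706/3.

235.33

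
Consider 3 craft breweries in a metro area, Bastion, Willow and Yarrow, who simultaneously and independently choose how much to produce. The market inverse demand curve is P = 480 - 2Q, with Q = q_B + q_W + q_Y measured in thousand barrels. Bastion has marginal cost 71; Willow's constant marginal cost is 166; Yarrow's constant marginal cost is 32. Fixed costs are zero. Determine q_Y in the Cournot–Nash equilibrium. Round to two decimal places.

77.63

Bastion's profit: π_B = (480 - 2Q)q_B - (71q_B). Setting ∂π_B/∂q_B = 0: 409 - 4q_B - 2(q_W + q_Y) = 0.
Willow's profit: π_W = (480 - 2Q)q_W - (166q_W). Setting ∂π_W/∂q_W = 0: 314 - 4q_W - 2(q_B + q_Y) = 0.
Yarrow's first-order condition: 448 - 4q_Y - 2(q_B + q_W) = 0.
Adding the 3 first-order conditions: 1171 − 8Q = 0, so Q = 1171/8.
Back-substituting: q_B = (409 − 1171/4)/2 = 465/8, q_W = (314 − 1171/4)/2 = 85/8, q_Y = (448 − 1171/4)/2 = 621/8.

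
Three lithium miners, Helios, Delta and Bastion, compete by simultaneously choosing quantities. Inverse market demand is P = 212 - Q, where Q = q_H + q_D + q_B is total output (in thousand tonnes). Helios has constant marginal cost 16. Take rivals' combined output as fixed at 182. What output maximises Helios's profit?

7

With rivals' combined output fixed at 182, Helios's profit is π_H = (212 - 182 - q_H)q_H - (16q_H) = (30 - q_H)q_H - (16q_H).
∂π_H/∂q_H = 14 - 2q_H = 0, so q_H = 7.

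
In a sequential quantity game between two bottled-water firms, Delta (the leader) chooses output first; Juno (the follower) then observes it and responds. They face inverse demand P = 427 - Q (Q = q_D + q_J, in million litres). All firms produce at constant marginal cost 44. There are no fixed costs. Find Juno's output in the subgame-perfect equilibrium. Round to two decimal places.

95.75

The follower Juno best-responds to any q_D: π_J = (427 - Q)q_J - 44q_J.
Setting the follower's marginal profit to zero, 383 - q_D - 2q_J = 0, i.e. q_J = (383 - q_D)/2.
The leader anticipates this reaction. Substituting into P = 427 - Q gives P = 471/2 - (1/2)q_D, so π_D = (471/2 - (1/2)q_D)q_D - 44q_D.
Leader FOC: 383/2 - q_D = 0, so q_D = 383/2.
Then q_J = (383 - 383/2)/2 = 383/4.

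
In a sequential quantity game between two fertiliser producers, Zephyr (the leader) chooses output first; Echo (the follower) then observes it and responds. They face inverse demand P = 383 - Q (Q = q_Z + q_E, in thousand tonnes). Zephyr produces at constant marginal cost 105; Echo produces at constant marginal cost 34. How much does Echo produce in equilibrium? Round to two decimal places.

Solve by backward induction. Given q_Z, the follower Echo maximises π_E = (383 - q_Z - q_E)q_E - 34q_E.
∂π_E/∂q_E = 349 - q_Z - 2q_E = 0 gives the reaction function q_E = (349 - q_Z)/2.
The leader anticipates this reaction. Substituting into P = 383 - Q gives P = 417/2 - (1/2)q_Z, so π_Z = (417/2 - (1/2)q_Z)q_Z - 105q_Z.
Maximising: ∂π_Z/∂q_Z = 207/2 - q_Z = 0, giving q_Z = 207/2.
Then q_E = (349 - 207/2)/2 = 491/4.

122.75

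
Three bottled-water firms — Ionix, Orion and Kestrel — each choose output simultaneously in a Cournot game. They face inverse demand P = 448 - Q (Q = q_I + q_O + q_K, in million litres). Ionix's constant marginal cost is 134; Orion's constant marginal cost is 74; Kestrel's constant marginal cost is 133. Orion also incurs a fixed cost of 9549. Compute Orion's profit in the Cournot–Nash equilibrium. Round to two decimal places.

5641.56

Ionix's profit: π_I = (448 - Q)q_I - (134q_I). Setting ∂π_I/∂q_I = 0: 314 - 2q_I - (q_O + q_K) = 0.
Orion's first-order condition: 374 - 2q_O - (q_I + q_K) = 0.
Kestrel's profit: π_K = (448 - Q)q_K - (133q_K). Setting ∂π_K/∂q_K = 0: 315 - 2q_K - (q_I + q_O) = 0.
Summing all 3 equations gives 1003 − 4Q = 0, hence Q = 1003/4.
Back-substituting: q_I = (314 − 1003/4) = 253/4, q_O = (374 − 1003/4) = 493/4, q_K = (315 − 1003/4) = 257/4.
Price P = 448 - 1003/4 = 789/4.
Orion's profit: (789/4 - 74)·(493/4) - 9549 = 5641.5625.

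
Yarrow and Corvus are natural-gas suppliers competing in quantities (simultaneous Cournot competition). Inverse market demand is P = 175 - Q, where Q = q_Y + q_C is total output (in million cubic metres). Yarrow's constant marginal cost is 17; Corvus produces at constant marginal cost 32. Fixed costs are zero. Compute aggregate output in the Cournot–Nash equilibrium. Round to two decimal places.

100.33

Yarrow's profit: π_Y = (175 - Q)q_Y - (17q_Y). Setting ∂π_Y/∂q_Y = 0: 158 - 2q_Y - (q_C) = 0.
Corvus's profit: π_C = (175 - Q)q_C - (32q_C). Setting ∂π_C/∂q_C = 0: 143 - 2q_C - (q_Y) = 0.
So q_Y = (158 - q_C)/2 and q_C = (143 - q_Y)/2.
Substituting one into the other gives q_Y = 173/3 and q_C = 128/3.
Total output Q = 173/3 + 128/3 = 301/3.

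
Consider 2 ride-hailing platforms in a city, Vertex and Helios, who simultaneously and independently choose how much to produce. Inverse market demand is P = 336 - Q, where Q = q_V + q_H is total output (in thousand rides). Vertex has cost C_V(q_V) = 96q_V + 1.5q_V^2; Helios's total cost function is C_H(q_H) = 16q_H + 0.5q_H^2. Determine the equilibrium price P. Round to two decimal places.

210.29

Vertex's profit: π_V = (336 - Q)q_V - (96q_V + (3/2)q_V²). Setting ∂π_V/∂q_V = 0: 240 - 5q_V - (q_H) = 0.
Helios's first-order condition: 320 - 3q_H - (q_V) = 0.
So q_V = (240 - q_H)/5 and q_H = (320 - q_V)/3.
Solving the pair: q_V = 200/7, q_H = 680/7.
Total output Q = 880/7, so price P = 336 - 880/7 = 1472/7.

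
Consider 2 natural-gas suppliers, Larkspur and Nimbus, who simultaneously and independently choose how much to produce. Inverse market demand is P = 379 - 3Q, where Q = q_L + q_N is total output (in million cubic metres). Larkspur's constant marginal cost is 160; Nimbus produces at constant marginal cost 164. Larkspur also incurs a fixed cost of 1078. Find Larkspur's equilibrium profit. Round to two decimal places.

763.81

Larkspur's profit: π_L = (379 - 3Q)q_L - (160q_L). Setting ∂π_L/∂q_L = 0: 219 - 6q_L - 3(q_N) = 0.
Nimbus's first-order condition: 215 - 6q_N - 3(q_L) = 0.
Rearranging gives the reaction functions q_L = (219 - 3q_N)/6 and q_N = (215 - 3q_L)/6.
Substituting one into the other gives q_L = 223/9 and q_N = 211/9.
Price P = 379 - 3·(434/9) = 703/3.
Larkspur's profit: (703/3 - 160)·(223/9) - 1078 = 763.8148.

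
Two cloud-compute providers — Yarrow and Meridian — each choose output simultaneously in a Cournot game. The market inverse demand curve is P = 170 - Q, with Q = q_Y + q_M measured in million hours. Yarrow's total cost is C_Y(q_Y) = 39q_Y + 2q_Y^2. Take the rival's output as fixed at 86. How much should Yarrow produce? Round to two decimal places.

With the rival's output fixed at 86, Yarrow's profit is π_Y = (170 - 86 - q_Y)q_Y - (39q_Y + 2q_Y²) = (84 - q_Y)q_Y - (39q_Y + 2q_Y²).
∂π_Y/∂q_Y = 45 - 6q_Y = 0, so q_Y = 15/2.

7.50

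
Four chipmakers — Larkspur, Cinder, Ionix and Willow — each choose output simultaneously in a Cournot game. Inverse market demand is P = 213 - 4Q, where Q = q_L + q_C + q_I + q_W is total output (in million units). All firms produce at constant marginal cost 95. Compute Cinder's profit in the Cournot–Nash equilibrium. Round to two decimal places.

Each firm earns π_i = (213 - 4Q)q_i - 95q_i.
First-order condition (treating rivals' output as given): 118 - 8q_i - 4·Σ_{j≠i} q_j = 0.
With identical firms every q_j equals q_i, so Σ_{j≠i} q_j = 3q_i and 118 = 20q_i, giving q_i = 59/10.
Price P = 213 - 4·(118/5) = 593/5.
Cinder's profit: (593/5 - 95)·(59/10) = 139.2400.

139.24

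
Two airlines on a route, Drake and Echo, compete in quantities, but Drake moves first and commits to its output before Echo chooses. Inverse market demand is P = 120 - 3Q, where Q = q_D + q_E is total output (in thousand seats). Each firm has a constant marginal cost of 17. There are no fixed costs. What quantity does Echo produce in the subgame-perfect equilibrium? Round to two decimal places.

8.58

The follower Echo best-responds to any q_D: π_E = (120 - 3Q)q_E - 17q_E.
Follower FOC: 103 - 3q_D - 6q_E = 0, so q_E(q_D) = (103 - 3q_D)/6.
The leader anticipates this reaction. Substituting into P = 120 - 3Q gives P = 137/2 - (3/2)q_D, so π_D = (137/2 - (3/2)q_D)q_D - 17q_D.
The leader's first-order condition 103/2 - 3q_D = 0 yields q_D = 103/6.
Then q_E = (103 - 3·(103/6))/6 = 103/12.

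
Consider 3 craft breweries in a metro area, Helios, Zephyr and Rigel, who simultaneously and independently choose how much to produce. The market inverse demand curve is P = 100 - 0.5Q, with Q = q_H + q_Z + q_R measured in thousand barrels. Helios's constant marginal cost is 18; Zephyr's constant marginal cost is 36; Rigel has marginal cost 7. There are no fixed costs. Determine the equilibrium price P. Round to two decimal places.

40.25

Helios's profit: π_H = (100 - 0.5Q)q_H - (18q_H). Setting ∂π_H/∂q_H = 0: 82 - q_H - (1/2)(q_Z + q_R) = 0.
Zephyr's first-order condition: 64 - q_Z - (1/2)(q_H + q_R) = 0.
Rigel's profit: π_R = (100 - 0.5Q)q_R - (7q_R). Setting ∂π_R/∂q_R = 0: 93 - q_R - (1/2)(q_H + q_Z) = 0.
Adding the 3 conditions: 239 − Q − Q = 0, i.e. Q = 239/2.
Back-substituting: q_H = (82 − 239/4)/(1/2) = 89/2, q_Z = (64 − 239/4)/(1/2) = 17/2, q_R = (93 − 239/4)/(1/2) = 133/2.
Total output Q = 239/2, so price P = 100 - (1/2)·(239/2) = 161/4.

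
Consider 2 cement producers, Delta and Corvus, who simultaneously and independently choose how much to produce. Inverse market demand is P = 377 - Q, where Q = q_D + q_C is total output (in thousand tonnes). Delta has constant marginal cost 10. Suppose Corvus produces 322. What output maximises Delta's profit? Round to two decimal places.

With the rival's output fixed at 322, Delta's profit is π_D = (377 - 322 - q_D)q_D - (10q_D) = (55 - q_D)q_D - (10q_D).
∂π_D/∂q_D = 45 - 2q_D = 0, so q_D = 45/2.

22.50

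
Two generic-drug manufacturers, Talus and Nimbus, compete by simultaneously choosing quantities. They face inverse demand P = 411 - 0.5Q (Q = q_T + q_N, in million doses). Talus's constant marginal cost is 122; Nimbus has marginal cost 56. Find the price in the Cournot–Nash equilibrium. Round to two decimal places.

Talus's profit: π_T = (411 - 0.5Q)q_T - (122q_T). Setting ∂π_T/∂q_T = 0: 289 - q_T - (1/2)(q_N) = 0.
Nimbus's first-order condition: 355 - q_N - (1/2)(q_T) = 0.
So q_T = (289 - (1/2)q_N) and q_N = (355 - (1/2)q_T).
Substituting one into the other gives q_T = 446/3 and q_N = 842/3.
Total output Q = 1288/3, so price P = 411 - (1/2)·(1288/3) = 589/3.

196.33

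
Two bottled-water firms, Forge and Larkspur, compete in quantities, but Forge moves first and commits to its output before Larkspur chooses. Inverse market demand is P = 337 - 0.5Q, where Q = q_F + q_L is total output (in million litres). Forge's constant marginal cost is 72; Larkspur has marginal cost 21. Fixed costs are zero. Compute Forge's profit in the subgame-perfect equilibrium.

The follower Larkspur best-responds to any q_F: π_L = (337 - 0.5Q)q_L - 21q_L.
Follower FOC: 316 - (1/2)q_F - q_L = 0, so q_L(q_F) = (316 - (1/2)q_F).
The leader anticipates this reaction. Substituting into P = 337 - 0.5Q gives P = 179 - (1/4)q_F, so π_F = (179 - (1/4)q_F)q_F - 72q_F.
Maximising: ∂π_F/∂q_F = 107 - (1/2)q_F = 0, giving q_F = 214.
Then q_L = (316 - (1/2)·214) = 209.
Price P = 337 - (1/2)·423 = 251/2.
Forge's profit: (251/2 - 72)·214 = 11449.

11449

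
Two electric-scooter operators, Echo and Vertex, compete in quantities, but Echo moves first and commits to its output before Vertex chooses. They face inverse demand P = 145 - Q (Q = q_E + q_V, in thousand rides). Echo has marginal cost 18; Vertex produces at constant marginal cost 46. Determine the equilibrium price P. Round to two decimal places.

56.75

The follower Vertex best-responds to any q_E: π_V = (145 - Q)q_V - 46q_V.
∂π_V/∂q_V = 99 - q_E - 2q_V = 0 gives the reaction function q_V = (99 - q_E)/2.
The leader anticipates this reaction. Substituting into P = 145 - Q gives P = 191/2 - (1/2)q_E, so π_E = (191/2 - (1/2)q_E)q_E - 18q_E.
Leader FOC: 155/2 - q_E = 0, so q_E = 155/2.
Then q_V = (99 - 155/2)/2 = 43/4.
Total output Q = 353/4, so price P = 145 - 353/4 = 227/4.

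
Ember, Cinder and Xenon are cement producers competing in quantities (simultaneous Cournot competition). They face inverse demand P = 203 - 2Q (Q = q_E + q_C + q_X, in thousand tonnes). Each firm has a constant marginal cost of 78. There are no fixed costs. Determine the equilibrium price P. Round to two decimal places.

109.25

A representative firm's profit is π_i = q_i(203 - 2Q) - 78q_i.
First-order condition (treating rivals' output as given): 125 - 4q_i - 2·Σ_{j≠i} q_j = 0.
By symmetry each firm produces the same amount; substituting Σ_{j≠i} q_j = 2q_i yields q_i = 125/8.
Total output Q = 375/8, so price P = 203 - 2·(375/8) = 437/4.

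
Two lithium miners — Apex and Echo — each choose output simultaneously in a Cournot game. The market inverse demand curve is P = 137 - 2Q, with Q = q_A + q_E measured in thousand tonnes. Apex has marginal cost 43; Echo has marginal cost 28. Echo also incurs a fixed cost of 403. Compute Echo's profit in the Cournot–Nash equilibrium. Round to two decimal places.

451.22

Apex's profit: π_A = (137 - 2Q)q_A - (43q_A). Setting ∂π_A/∂q_A = 0: 94 - 4q_A - 2(q_E) = 0.
Echo's first-order condition: 109 - 4q_E - 2(q_A) = 0.
Best responses: q_A = (94 - 2q_E)/4, q_E = (109 - 2q_A)/4.
Substituting one into the other gives q_A = 79/6 and q_E = 62/3.
Price P = 137 - 2·(203/6) = 208/3.
Echo's profit: (208/3 - 28)·(62/3) - 403 = 451.2222.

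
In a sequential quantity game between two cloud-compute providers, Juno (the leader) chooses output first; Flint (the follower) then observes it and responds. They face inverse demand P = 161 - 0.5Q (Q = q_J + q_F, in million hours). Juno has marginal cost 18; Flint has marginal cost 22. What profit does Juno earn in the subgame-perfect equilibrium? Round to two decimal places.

The follower Flint best-responds to any q_J: π_F = (161 - 0.5Q)q_F - 22q_F.
Follower FOC: 139 - (1/2)q_J - q_F = 0, so q_F(q_J) = (139 - (1/2)q_J).
The leader anticipates this reaction. Substituting into P = 161 - 0.5Q gives P = 183/2 - (1/4)q_J, so π_J = (183/2 - (1/4)q_J)q_J - 18q_J.
The leader's first-order condition 147/2 - (1/2)q_J = 0 yields q_J = 147.
Then q_F = (139 - (1/2)·147) = 131/2.
Price P = 161 - (1/2)·(425/2) = 219/4.
Juno's profit: (219/4 - 18)·147 = 5402.2500.

5402.25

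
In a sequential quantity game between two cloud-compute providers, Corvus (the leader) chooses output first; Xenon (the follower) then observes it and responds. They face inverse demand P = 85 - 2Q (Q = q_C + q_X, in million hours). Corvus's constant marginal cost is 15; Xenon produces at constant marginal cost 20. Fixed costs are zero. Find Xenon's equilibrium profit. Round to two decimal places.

Solve by backward induction. Given q_C, the follower Xenon maximises π_X = (85 - 2q_C - 2q_X)q_X - 20q_X.
Follower FOC: 65 - 2q_C - 4q_X = 0, so q_X(q_C) = (65 - 2q_C)/4.
The leader anticipates this reaction. Substituting into P = 85 - 2Q gives P = 105/2 - q_C, so π_C = (105/2 - q_C)q_C - 15q_C.
Maximising: ∂π_C/∂q_C = 75/2 - 2q_C = 0, giving q_C = 75/4.
Then q_X = (65 - 2·(75/4))/4 = 55/8.
Price P = 85 - 2·(205/8) = 135/4.
Xenon's profit: (135/4 - 20)·(55/8) = 94.5313.

94.53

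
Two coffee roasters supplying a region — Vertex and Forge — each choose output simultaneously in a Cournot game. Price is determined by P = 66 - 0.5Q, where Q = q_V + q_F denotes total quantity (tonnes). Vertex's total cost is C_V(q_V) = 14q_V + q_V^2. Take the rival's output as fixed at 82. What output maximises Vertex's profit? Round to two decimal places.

3.67

With the rival's output fixed at 82, Vertex's profit is π_V = (66 - (1/2)·82 - (1/2)q_V)q_V - (14q_V + q_V²) = (25 - (1/2)q_V)q_V - (14q_V + q_V²).
∂π_V/∂q_V = 11 - 3q_V = 0, so q_V = 11/3.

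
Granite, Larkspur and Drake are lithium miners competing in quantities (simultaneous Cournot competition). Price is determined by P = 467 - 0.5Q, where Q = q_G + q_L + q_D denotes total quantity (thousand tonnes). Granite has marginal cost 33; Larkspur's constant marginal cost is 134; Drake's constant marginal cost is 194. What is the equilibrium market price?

207

Granite's profit: π_G = (467 - 0.5Q)q_G - (33q_G). Setting ∂π_G/∂q_G = 0: 434 - q_G - (1/2)(q_L + q_D) = 0.
Larkspur's first-order condition: 333 - q_L - (1/2)(q_G + q_D) = 0.
Drake's first-order condition: 273 - q_D - (1/2)(q_G + q_L) = 0.
Adding the 3 conditions: 1040 − Q − Q = 0, i.e. Q = 520.
Back-substituting: q_G = (434 − 260)/(1/2) = 348, q_L = (333 − 260)/(1/2) = 146, q_D = (273 − 260)/(1/2) = 26.
Total output Q = 520, so price P = 467 - (1/2)·520 = 207.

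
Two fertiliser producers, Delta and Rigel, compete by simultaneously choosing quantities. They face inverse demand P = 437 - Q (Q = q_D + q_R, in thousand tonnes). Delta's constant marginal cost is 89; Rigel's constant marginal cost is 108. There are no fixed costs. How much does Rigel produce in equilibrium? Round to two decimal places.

Delta's profit: π_D = (437 - Q)q_D - (89q_D). Setting ∂π_D/∂q_D = 0: 348 - 2q_D - (q_R) = 0.
Rigel's first-order condition: 329 - 2q_R - (q_D) = 0.
Rearranging gives the reaction functions q_D = (348 - q_R)/2 and q_R = (329 - q_D)/2.
Substituting one into the other gives q_D = 367/3 and q_R = 310/3.

103.33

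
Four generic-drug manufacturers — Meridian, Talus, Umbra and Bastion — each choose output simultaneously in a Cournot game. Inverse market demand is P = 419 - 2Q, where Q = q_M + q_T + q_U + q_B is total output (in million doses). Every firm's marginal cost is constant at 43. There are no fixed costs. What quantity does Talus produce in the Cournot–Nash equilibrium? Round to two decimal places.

Each firm earns π_i = (419 - 2Q)q_i - 43q_i.
First-order condition (treating rivals' output as given): 376 - 4q_i - 2·Σ_{j≠i} q_j = 0.
With identical firms every q_j equals q_i, so Σ_{j≠i} q_j = 3q_i and 376 = 10q_i, giving q_i = 188/5.

37.60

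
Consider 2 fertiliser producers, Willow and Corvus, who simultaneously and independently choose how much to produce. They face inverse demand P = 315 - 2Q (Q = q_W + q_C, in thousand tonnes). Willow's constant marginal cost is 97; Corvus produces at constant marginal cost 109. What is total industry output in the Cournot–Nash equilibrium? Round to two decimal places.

Willow's profit: π_W = (315 - 2Q)q_W - (97q_W). Setting ∂π_W/∂q_W = 0: 218 - 4q_W - 2(q_C) = 0.
Corvus's profit: π_C = (315 - 2Q)q_C - (109q_C). Setting ∂π_C/∂q_C = 0: 206 - 4q_C - 2(q_W) = 0.
Best responses: q_W = (218 - 2q_C)/4, q_C = (206 - 2q_W)/4.
Substituting one into the other gives q_W = 115/3 and q_C = 97/3.
Total output Q = 115/3 + 97/3 = 212/3.

70.67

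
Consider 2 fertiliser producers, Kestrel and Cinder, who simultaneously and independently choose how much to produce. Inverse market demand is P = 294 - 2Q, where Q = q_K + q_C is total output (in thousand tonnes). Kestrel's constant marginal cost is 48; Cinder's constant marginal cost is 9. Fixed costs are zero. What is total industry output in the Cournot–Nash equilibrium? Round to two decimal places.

88.50

Kestrel's profit: π_K = (294 - 2Q)q_K - (48q_K). Setting ∂π_K/∂q_K = 0: 246 - 4q_K - 2(q_C) = 0.
Cinder's first-order condition: 285 - 4q_C - 2(q_K) = 0.
Best responses: q_K = (246 - 2q_C)/4, q_C = (285 - 2q_K)/4.
Substituting one into the other gives q_K = 69/2 and q_C = 54.
Total output Q = 69/2 + 54 = 177/2.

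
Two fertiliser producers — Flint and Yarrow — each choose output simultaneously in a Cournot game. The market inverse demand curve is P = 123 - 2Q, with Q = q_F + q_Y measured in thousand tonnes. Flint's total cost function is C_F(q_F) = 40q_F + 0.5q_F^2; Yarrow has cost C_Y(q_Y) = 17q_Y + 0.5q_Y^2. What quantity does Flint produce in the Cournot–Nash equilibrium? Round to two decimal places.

Flint's profit: π_F = (123 - 2Q)q_F - (40q_F + (1/2)q_F²). Setting ∂π_F/∂q_F = 0: 83 - 5q_F - 2(q_Y) = 0.
Yarrow's profit: π_Y = (123 - 2Q)q_Y - (17q_Y + (1/2)q_Y²). Setting ∂π_Y/∂q_Y = 0: 106 - 5q_Y - 2(q_F) = 0.
Rearranging gives the reaction functions q_F = (83 - 2q_Y)/5 and q_Y = (106 - 2q_F)/5.
Solving the pair: q_F = 29/3, q_Y = 52/3.

9.67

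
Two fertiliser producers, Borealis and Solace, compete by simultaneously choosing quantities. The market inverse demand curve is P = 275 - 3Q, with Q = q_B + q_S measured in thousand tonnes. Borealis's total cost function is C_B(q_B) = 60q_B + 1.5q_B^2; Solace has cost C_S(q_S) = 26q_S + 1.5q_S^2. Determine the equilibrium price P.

Borealis's profit: π_B = (275 - 3Q)q_B - (60q_B + (3/2)q_B²). Setting ∂π_B/∂q_B = 0: 215 - 9q_B - 3(q_S) = 0.
Solace's profit: π_S = (275 - 3Q)q_S - (26q_S + (3/2)q_S²). Setting ∂π_S/∂q_S = 0: 249 - 9q_S - 3(q_B) = 0.
Best responses: q_B = (215 - 3q_S)/9, q_S = (249 - 3q_B)/9.
Substituting one into the other gives q_B = 33/2 and q_S = 133/6.
Total output Q = 116/3, so price P = 275 - 3·(116/3) = 159.

159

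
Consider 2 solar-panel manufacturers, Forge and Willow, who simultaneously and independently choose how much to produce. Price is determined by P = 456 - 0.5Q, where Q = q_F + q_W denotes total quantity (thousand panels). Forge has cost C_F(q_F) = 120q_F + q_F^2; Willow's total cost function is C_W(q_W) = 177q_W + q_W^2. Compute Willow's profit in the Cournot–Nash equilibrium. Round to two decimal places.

8768.54

Forge's profit: π_F = (456 - 0.5Q)q_F - (120q_F + q_F²). Setting ∂π_F/∂q_F = 0: 336 - 3q_F - (1/2)(q_W) = 0.
Willow's first-order condition: 279 - 3q_W - (1/2)(q_F) = 0.
Best responses: q_F = (336 - (1/2)q_W)/3, q_W = (279 - (1/2)q_F)/3.
Solving the pair: q_F = 99.2571, q_W = 76.4571.
Price P = 456 - (1/2)·(1230/7) = 368.1429.
Willow's profit: 368.1429·76.4571 - 177·76.4571 - 76.4571² = 8768.5420.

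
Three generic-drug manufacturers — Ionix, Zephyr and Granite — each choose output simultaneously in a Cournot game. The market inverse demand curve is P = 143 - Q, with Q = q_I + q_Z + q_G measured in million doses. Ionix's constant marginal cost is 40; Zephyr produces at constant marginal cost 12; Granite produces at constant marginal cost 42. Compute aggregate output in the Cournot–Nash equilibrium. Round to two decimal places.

83.75

Ionix's profit: π_I = (143 - Q)q_I - (40q_I). Setting ∂π_I/∂q_I = 0: 103 - 2q_I - (q_Z + q_G) = 0.
Zephyr's profit: π_Z = (143 - Q)q_Z - (12q_Z). Setting ∂π_Z/∂q_Z = 0: 131 - 2q_Z - (q_I + q_G) = 0.
Granite's profit: π_G = (143 - Q)q_G - (42q_G). Setting ∂π_G/∂q_G = 0: 101 - 2q_G - (q_I + q_Z) = 0.
Summing all 3 equations gives 335 − 4Q = 0, hence Q = 335/4.
Back-substituting: q_I = (103 − 335/4) = 77/4, q_Z = (131 − 335/4) = 189/4, q_G = (101 − 335/4) = 69/4.
Total output Q = 77/4 + 189/4 + 69/4 = 335/4.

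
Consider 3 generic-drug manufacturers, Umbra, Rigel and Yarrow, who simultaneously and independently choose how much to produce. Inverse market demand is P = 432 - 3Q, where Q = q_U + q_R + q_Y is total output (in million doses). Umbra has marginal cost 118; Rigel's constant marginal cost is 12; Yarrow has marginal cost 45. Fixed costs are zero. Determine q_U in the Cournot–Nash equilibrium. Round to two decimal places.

Umbra's profit: π_U = (432 - 3Q)q_U - (118q_U). Setting ∂π_U/∂q_U = 0: 314 - 6q_U - 3(q_R + q_Y) = 0.
Rigel's profit: π_R = (432 - 3Q)q_R - (12q_R). Setting ∂π_R/∂q_R = 0: 420 - 6q_R - 3(q_U + q_Y) = 0.
Yarrow's profit: π_Y = (432 - 3Q)q_Y - (45q_Y). Setting ∂π_Y/∂q_Y = 0: 387 - 6q_Y - 3(q_U + q_R) = 0.
Adding the 3 conditions: 1121 − 6Q − 6Q = 0, i.e. Q = 1121/12.
Back-substituting: q_U = (314 − 1121/4)/3 = 45/4, q_R = (420 − 1121/4)/3 = 559/12, q_Y = (387 − 1121/4)/3 = 427/12.

11.25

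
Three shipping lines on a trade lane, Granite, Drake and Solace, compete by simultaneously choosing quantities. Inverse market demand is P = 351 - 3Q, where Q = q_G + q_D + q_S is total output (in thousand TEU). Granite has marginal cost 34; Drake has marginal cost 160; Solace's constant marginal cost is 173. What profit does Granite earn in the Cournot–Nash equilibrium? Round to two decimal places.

Granite's profit: π_G = (351 - 3Q)q_G - (34q_G). Setting ∂π_G/∂q_G = 0: 317 - 6q_G - 3(q_D + q_S) = 0.
Drake's profit: π_D = (351 - 3Q)q_D - (160q_D). Setting ∂π_D/∂q_D = 0: 191 - 6q_D - 3(q_G + q_S) = 0.
Solace's first-order condition: 178 - 6q_S - 3(q_G + q_D) = 0.
Summing all 3 equations gives 686 − 12Q = 0, hence Q = 343/6.
Back-substituting: q_G = (317 − 343/2)/3 = 97/2, q_D = (191 − 343/2)/3 = 13/2, q_S = (178 − 343/2)/3 = 13/6.
Price P = 351 - 3·(343/6) = 359/2.
Granite's profit: (359/2 - 34)·(97/2) = 7056.7500.

7056.75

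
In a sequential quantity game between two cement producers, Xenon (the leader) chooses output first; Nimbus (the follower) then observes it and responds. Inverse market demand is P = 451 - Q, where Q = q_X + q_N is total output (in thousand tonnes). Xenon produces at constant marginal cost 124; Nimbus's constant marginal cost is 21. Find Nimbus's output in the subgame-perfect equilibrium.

Solve by backward induction. Given q_X, the follower Nimbus maximises π_N = (451 - q_X - q_N)q_N - 21q_N.
∂π_N/∂q_N = 430 - q_X - 2q_N = 0 gives the reaction function q_N = (430 - q_X)/2.
Xenon substitutes q_N(q_X) into its own profit: π_X = q_X(451 - q_X - (430 - q_X)/2) - 124q_X = (236 - (1/2)q_X)q_X - 124q_X.
Leader FOC: 112 - q_X = 0, so q_X = 112.
Then q_N = (430 - 112)/2 = 159.

159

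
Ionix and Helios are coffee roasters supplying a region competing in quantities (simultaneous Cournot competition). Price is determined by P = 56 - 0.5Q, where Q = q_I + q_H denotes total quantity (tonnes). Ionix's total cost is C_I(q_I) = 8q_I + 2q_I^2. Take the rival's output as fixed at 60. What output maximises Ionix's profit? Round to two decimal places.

3.60

With the rival's output fixed at 60, Ionix's profit is π_I = (56 - (1/2)·60 - (1/2)q_I)q_I - (8q_I + 2q_I²) = (26 - (1/2)q_I)q_I - (8q_I + 2q_I²).
∂π_I/∂q_I = 18 - 5q_I = 0, so q_I = 18/5.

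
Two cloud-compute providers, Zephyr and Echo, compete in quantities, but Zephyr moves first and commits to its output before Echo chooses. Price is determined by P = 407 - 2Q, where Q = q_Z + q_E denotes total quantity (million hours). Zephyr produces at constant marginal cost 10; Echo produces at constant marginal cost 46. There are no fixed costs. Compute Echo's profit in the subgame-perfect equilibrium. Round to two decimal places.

2610.03

Solve by backward induction. Given q_Z, the follower Echo maximises π_E = (407 - 2q_Z - 2q_E)q_E - 46q_E.
Setting the follower's marginal profit to zero, 361 - 2q_Z - 4q_E = 0, i.e. q_E = (361 - 2q_Z)/4.
The leader anticipates this reaction. Substituting into P = 407 - 2Q gives P = 453/2 - q_Z, so π_Z = (453/2 - q_Z)q_Z - 10q_Z.
Leader FOC: 433/2 - 2q_Z = 0, so q_Z = 433/4.
Then q_E = (361 - 2·(433/4))/4 = 289/8.
Price P = 407 - 2·(1155/8) = 473/4.
Echo's profit: (473/4 - 46)·(289/8) = 2610.0313.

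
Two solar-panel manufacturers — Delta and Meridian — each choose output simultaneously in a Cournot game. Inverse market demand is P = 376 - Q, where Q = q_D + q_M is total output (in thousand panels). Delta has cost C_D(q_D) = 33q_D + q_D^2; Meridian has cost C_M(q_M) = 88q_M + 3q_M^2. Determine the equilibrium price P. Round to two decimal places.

Delta's profit: π_D = (376 - Q)q_D - (33q_D + q_D²). Setting ∂π_D/∂q_D = 0: 343 - 4q_D - (q_M) = 0.
Meridian's first-order condition: 288 - 8q_M - (q_D) = 0.
Rearranging gives the reaction functions q_D = (343 - q_M)/4 and q_M = (288 - q_D)/8.
Substituting one into the other gives q_D = 79.2258 and q_M = 809/31.
Total output Q = 105.3226, so price P = 376 - 105.3226 = 270.6774.

270.68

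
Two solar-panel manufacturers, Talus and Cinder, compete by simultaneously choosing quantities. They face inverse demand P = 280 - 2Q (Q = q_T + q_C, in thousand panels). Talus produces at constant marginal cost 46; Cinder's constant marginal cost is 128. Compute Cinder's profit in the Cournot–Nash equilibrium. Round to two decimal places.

272.22

Talus's profit: π_T = (280 - 2Q)q_T - (46q_T). Setting ∂π_T/∂q_T = 0: 234 - 4q_T - 2(q_C) = 0.
Cinder's first-order condition: 152 - 4q_C - 2(q_T) = 0.
Best responses: q_T = (234 - 2q_C)/4, q_C = (152 - 2q_T)/4.
Solving the pair: q_T = 158/3, q_C = 35/3.
Price P = 280 - 2·(193/3) = 454/3.
Cinder's profit: (454/3 - 128)·(35/3) = 272.2222.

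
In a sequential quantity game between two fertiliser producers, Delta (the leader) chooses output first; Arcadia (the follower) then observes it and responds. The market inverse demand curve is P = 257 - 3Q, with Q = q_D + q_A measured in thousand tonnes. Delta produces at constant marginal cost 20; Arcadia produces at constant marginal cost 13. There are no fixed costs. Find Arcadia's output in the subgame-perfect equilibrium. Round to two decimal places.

The follower Arcadia best-responds to any q_D: π_A = (257 - 3Q)q_A - 13q_A.
Follower FOC: 244 - 3q_D - 6q_A = 0, so q_A(q_D) = (244 - 3q_D)/6.
Delta substitutes q_A(q_D) into its own profit: π_D = q_D(257 - 3q_D - (244 - 3q_D)/2) - 20q_D = (135 - (3/2)q_D)q_D - 20q_D.
The leader's first-order condition 115 - 3q_D = 0 yields q_D = 115/3.
Then q_A = (244 - 3·(115/3))/6 = 43/2.

21.50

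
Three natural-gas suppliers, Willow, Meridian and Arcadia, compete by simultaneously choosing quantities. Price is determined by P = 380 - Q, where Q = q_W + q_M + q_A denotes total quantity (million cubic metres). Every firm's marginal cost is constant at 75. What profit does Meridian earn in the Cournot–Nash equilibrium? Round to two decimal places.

A representative firm's profit is π_i = q_i(380 - Q) - 75q_i.
First-order condition (treating rivals' output as given): 305 - 2q_i - Σ_{j≠i} q_j = 0.
By symmetry each firm produces the same amount; substituting Σ_{j≠i} q_j = 2q_i yields q_i = 305/4.
Price P = 380 - 915/4 = 605/4.
Meridian's profit: (605/4 - 75)·(305/4) = 5814.0625.

5814.06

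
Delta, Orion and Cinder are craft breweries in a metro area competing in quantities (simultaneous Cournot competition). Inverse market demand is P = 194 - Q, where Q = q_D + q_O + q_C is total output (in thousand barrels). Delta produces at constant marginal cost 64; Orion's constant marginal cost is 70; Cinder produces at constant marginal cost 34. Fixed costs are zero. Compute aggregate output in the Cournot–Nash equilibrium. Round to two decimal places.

Delta's profit: π_D = (194 - Q)q_D - (64q_D). Setting ∂π_D/∂q_D = 0: 130 - 2q_D - (q_O + q_C) = 0.
Orion's profit: π_O = (194 - Q)q_O - (70q_O). Setting ∂π_O/∂q_O = 0: 124 - 2q_O - (q_D + q_C) = 0.
Cinder's first-order condition: 160 - 2q_C - (q_D + q_O) = 0.
Summing all 3 equations gives 414 − 4Q = 0, hence Q = 207/2.
Back-substituting: q_D = (130 − 207/2) = 53/2, q_O = (124 − 207/2) = 41/2, q_C = (160 − 207/2) = 113/2.
Total output Q = 53/2 + 41/2 + 113/2 = 207/2.

103.50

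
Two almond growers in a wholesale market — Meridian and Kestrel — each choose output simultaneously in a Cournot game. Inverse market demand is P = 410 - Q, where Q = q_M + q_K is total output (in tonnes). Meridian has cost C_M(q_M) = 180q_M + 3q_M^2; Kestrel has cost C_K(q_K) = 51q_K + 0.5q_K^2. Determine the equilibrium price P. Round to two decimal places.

280.74

Meridian's profit: π_M = (410 - Q)q_M - (180q_M + 3q_M²). Setting ∂π_M/∂q_M = 0: 230 - 8q_M - (q_K) = 0.
Kestrel's profit: π_K = (410 - Q)q_K - (51q_K + (1/2)q_K²). Setting ∂π_K/∂q_K = 0: 359 - 3q_K - (q_M) = 0.
So q_M = (230 - q_K)/8 and q_K = (359 - q_M)/3.
Substituting one into the other gives q_M = 331/23 and q_K = 114.8696.
Total output Q = 129.2609, so price P = 410 - 129.2609 = 280.7391.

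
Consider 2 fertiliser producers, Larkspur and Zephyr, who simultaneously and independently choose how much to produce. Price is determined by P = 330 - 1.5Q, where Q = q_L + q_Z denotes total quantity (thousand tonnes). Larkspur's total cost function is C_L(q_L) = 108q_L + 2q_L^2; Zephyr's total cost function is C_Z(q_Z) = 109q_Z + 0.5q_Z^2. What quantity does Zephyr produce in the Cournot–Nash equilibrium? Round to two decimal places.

Larkspur's profit: π_L = (330 - 1.5Q)q_L - (108q_L + 2q_L²). Setting ∂π_L/∂q_L = 0: 222 - 7q_L - (3/2)(q_Z) = 0.
Zephyr's profit: π_Z = (330 - 1.5Q)q_Z - (109q_Z + (1/2)q_Z²). Setting ∂π_Z/∂q_Z = 0: 221 - 4q_Z - (3/2)(q_L) = 0.
Best responses: q_L = (222 - (3/2)q_Z)/7, q_Z = (221 - (3/2)q_L)/4.
Substituting one into the other gives q_L = 21.6117 and q_Z = 47.1456.

47.15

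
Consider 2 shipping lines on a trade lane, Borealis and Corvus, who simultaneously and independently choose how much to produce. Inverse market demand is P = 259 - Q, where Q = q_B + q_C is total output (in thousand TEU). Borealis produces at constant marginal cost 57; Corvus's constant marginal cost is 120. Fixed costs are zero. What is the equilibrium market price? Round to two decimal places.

Borealis's profit: π_B = (259 - Q)q_B - (57q_B). Setting ∂π_B/∂q_B = 0: 202 - 2q_B - (q_C) = 0.
Corvus's profit: π_C = (259 - Q)q_C - (120q_C). Setting ∂π_C/∂q_C = 0: 139 - 2q_C - (q_B) = 0.
So q_B = (202 - q_C)/2 and q_C = (139 - q_B)/2.
Substituting one into the other gives q_B = 265/3 and q_C = 76/3.
Total output Q = 341/3, so price P = 259 - 341/3 = 436/3.

145.33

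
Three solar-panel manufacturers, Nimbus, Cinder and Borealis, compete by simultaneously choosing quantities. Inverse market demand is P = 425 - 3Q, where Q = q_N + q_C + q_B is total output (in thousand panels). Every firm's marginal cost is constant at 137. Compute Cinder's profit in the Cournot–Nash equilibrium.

1728

A representative firm's profit is π_i = q_i(425 - 3Q) - 137q_i.
Setting ∂π_i/∂q_i = 0 with rivals' quantities fixed: 288 - 6q_i - 3·Σ_{j≠i} q_j = 0.
With identical firms every q_j equals q_i, so Σ_{j≠i} q_j = 2q_i and 288 = 12q_i, giving q_i = 24.
Price P = 425 - 3·72 = 209.
Cinder's profit: (209 - 137)·24 = 1728.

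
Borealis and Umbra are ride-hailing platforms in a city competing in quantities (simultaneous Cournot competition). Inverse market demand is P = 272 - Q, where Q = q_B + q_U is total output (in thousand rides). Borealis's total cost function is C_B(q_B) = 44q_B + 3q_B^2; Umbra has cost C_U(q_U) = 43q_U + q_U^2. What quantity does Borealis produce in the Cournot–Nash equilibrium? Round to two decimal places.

Borealis's profit: π_B = (272 - Q)q_B - (44q_B + 3q_B²). Setting ∂π_B/∂q_B = 0: 228 - 8q_B - (q_U) = 0.
Umbra's first-order condition: 229 - 4q_U - (q_B) = 0.
Rearranging gives the reaction functions q_B = (228 - q_U)/8 and q_U = (229 - q_B)/4.
Substituting one into the other gives q_B = 683/31 and q_U = 1604/31.

22.03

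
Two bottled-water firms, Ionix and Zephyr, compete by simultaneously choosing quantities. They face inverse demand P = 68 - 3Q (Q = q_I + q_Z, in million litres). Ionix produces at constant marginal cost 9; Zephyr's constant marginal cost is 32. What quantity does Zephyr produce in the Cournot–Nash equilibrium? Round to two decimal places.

1.44

Ionix's profit: π_I = (68 - 3Q)q_I - (9q_I). Setting ∂π_I/∂q_I = 0: 59 - 6q_I - 3(q_Z) = 0.
Zephyr's first-order condition: 36 - 6q_Z - 3(q_I) = 0.
So q_I = (59 - 3q_Z)/6 and q_Z = (36 - 3q_I)/6.
Substituting one into the other gives q_I = 82/9 and q_Z = 13/9.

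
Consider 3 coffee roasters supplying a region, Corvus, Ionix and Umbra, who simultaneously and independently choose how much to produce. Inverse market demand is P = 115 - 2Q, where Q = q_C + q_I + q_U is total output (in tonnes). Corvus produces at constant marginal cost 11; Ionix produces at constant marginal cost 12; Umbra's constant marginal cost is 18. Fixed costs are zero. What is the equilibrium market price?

39

Corvus's profit: π_C = (115 - 2Q)q_C - (11q_C). Setting ∂π_C/∂q_C = 0: 104 - 4q_C - 2(q_I + q_U) = 0.
Ionix's first-order condition: 103 - 4q_I - 2(q_C + q_U) = 0.
Umbra's profit: π_U = (115 - 2Q)q_U - (18q_U). Setting ∂π_U/∂q_U = 0: 97 - 4q_U - 2(q_C + q_I) = 0.
Summing all 3 equations gives 304 − 8Q = 0, hence Q = 38.
Back-substituting: q_C = (104 − 76)/2 = 14, q_I = (103 − 76)/2 = 27/2, q_U = (97 − 76)/2 = 21/2.
Total output Q = 38, so price P = 115 - 2·38 = 39.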